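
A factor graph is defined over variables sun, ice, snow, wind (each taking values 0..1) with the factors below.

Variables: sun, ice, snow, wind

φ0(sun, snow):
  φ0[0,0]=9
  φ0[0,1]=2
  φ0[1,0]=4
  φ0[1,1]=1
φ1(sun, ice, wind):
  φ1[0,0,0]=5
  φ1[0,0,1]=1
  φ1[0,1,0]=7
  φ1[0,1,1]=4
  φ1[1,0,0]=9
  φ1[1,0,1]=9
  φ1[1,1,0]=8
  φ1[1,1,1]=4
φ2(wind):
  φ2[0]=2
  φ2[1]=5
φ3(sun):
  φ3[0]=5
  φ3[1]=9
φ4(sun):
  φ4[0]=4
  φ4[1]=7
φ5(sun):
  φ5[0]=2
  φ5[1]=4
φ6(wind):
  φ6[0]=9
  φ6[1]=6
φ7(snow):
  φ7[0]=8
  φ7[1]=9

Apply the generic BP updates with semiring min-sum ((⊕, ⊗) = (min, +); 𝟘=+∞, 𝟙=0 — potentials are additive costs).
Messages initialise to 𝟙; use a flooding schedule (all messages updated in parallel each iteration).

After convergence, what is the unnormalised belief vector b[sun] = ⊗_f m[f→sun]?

init: all messages = 𝟙 over 2 values
r1 m[φ0→sun] = [2, 1]
r1 m[φ0→snow] = [4, 1]
r1 m[φ1→sun] = [1, 4]
r1 m[φ1→ice] = [1, 4]
r1 m[φ1→wind] = [5, 1]
r1 m[φ2→wind] = [2, 5]
r1 m[φ3→sun] = [5, 9]
r1 m[φ4→sun] = [4, 7]
r1 m[φ5→sun] = [2, 4]
r1 m[φ6→wind] = [9, 6]
r1 m[φ7→snow] = [8, 9]
r1 m[sun→φ0] = [0, 0]
r1 m[sun→φ1] = [0, 0]
r1 m[sun→φ3] = [0, 0]
r1 m[sun→φ4] = [0, 0]
r1 m[sun→φ5] = [0, 0]
r1 m[ice→φ1] = [0, 0]
r1 m[snow→φ0] = [0, 0]
r1 m[snow→φ7] = [0, 0]
r1 m[wind→φ1] = [0, 0]
r1 m[wind→φ2] = [0, 0]
r1 m[wind→φ6] = [0, 0]
r2 m[φ0→sun] = [2, 1]
r2 m[φ0→snow] = [4, 1]
r2 m[φ1→sun] = [1, 4]
r2 m[φ1→ice] = [1, 4]
r2 m[φ1→wind] = [5, 1]
r2 m[φ2→wind] = [2, 5]
r2 m[φ3→sun] = [5, 9]
r2 m[φ4→sun] = [4, 7]
r2 m[φ5→sun] = [2, 4]
r2 m[φ6→wind] = [9, 6]
r2 m[φ7→snow] = [8, 9]
r2 m[sun→φ0] = [12, 24]
r2 m[sun→φ1] = [13, 21]
r2 m[sun→φ3] = [9, 16]
r2 m[sun→φ4] = [10, 18]
r2 m[sun→φ5] = [12, 21]
r2 m[ice→φ1] = [0, 0]
r2 m[snow→φ0] = [8, 9]
r2 m[snow→φ7] = [4, 1]
r2 m[wind→φ1] = [11, 11]
r2 m[wind→φ2] = [14, 7]
r2 m[wind→φ6] = [7, 6]
r3 m[φ0→sun] = [11, 10]
r3 m[φ0→snow] = [21, 14]
r3 m[φ1→sun] = [12, 15]
r3 m[φ1→ice] = [25, 28]
r3 m[φ1→wind] = [18, 14]
r3 m[φ2→wind] = [2, 5]
r3 m[φ3→sun] = [5, 9]
r3 m[φ4→sun] = [4, 7]
r3 m[φ5→sun] = [2, 4]
r3 m[φ6→wind] = [9, 6]
r3 m[φ7→snow] = [8, 9]
r3 m[sun→φ0] = [12, 24]
r3 m[sun→φ1] = [13, 21]
r3 m[sun→φ3] = [9, 16]
r3 m[sun→φ4] = [10, 18]
r3 m[sun→φ5] = [12, 21]
r3 m[ice→φ1] = [0, 0]
r3 m[snow→φ0] = [8, 9]
r3 m[snow→φ7] = [4, 1]
r3 m[wind→φ1] = [11, 11]
r3 m[wind→φ2] = [14, 7]
r3 m[wind→φ6] = [7, 6]
r4 m[φ0→sun] = [11, 10]
r4 m[φ0→snow] = [21, 14]
r4 m[φ1→sun] = [12, 15]
r4 m[φ1→ice] = [25, 28]
r4 m[φ1→wind] = [18, 14]
r4 m[φ2→wind] = [2, 5]
r4 m[φ3→sun] = [5, 9]
r4 m[φ4→sun] = [4, 7]
r4 m[φ5→sun] = [2, 4]
r4 m[φ6→wind] = [9, 6]
r4 m[φ7→snow] = [8, 9]
r4 m[sun→φ0] = [23, 35]
r4 m[sun→φ1] = [22, 30]
r4 m[sun→φ3] = [29, 36]
r4 m[sun→φ4] = [30, 38]
r4 m[sun→φ5] = [32, 41]
r4 m[ice→φ1] = [0, 0]
r4 m[snow→φ0] = [8, 9]
r4 m[snow→φ7] = [21, 14]
r4 m[wind→φ1] = [11, 11]
r4 m[wind→φ2] = [27, 20]
r4 m[wind→φ6] = [20, 19]
r5 m[φ0→sun] = [11, 10]
r5 m[φ0→snow] = [32, 25]
r5 m[φ1→sun] = [12, 15]
r5 m[φ1→ice] = [34, 37]
r5 m[φ1→wind] = [27, 23]
r5 m[φ2→wind] = [2, 5]
r5 m[φ3→sun] = [5, 9]
r5 m[φ4→sun] = [4, 7]
r5 m[φ5→sun] = [2, 4]
r5 m[φ6→wind] = [9, 6]
r5 m[φ7→snow] = [8, 9]
r5 m[sun→φ0] = [23, 35]
r5 m[sun→φ1] = [22, 30]
r5 m[sun→φ3] = [29, 36]
r5 m[sun→φ4] = [30, 38]
r5 m[sun→φ5] = [32, 41]
r5 m[ice→φ1] = [0, 0]
r5 m[snow→φ0] = [8, 9]
r5 m[snow→φ7] = [21, 14]
r5 m[wind→φ1] = [11, 11]
r5 m[wind→φ2] = [27, 20]
r5 m[wind→φ6] = [20, 19]
r6 m[φ0→sun] = [11, 10]
r6 m[φ0→snow] = [32, 25]
r6 m[φ1→sun] = [12, 15]
r6 m[φ1→ice] = [34, 37]
r6 m[φ1→wind] = [27, 23]
r6 m[φ2→wind] = [2, 5]
r6 m[φ3→sun] = [5, 9]
r6 m[φ4→sun] = [4, 7]
r6 m[φ5→sun] = [2, 4]
r6 m[φ6→wind] = [9, 6]
r6 m[φ7→snow] = [8, 9]
r6 m[sun→φ0] = [23, 35]
r6 m[sun→φ1] = [22, 30]
r6 m[sun→φ3] = [29, 36]
r6 m[sun→φ4] = [30, 38]
r6 m[sun→φ5] = [32, 41]
r6 m[ice→φ1] = [0, 0]
r6 m[snow→φ0] = [8, 9]
r6 m[snow→φ7] = [32, 25]
r6 m[wind→φ1] = [11, 11]
r6 m[wind→φ2] = [36, 29]
r6 m[wind→φ6] = [29, 28]
r7 m[φ0→sun] = [11, 10]
r7 m[φ0→snow] = [32, 25]
r7 m[φ1→sun] = [12, 15]
r7 m[φ1→ice] = [34, 37]
r7 m[φ1→wind] = [27, 23]
r7 m[φ2→wind] = [2, 5]
r7 m[φ3→sun] = [5, 9]
r7 m[φ4→sun] = [4, 7]
r7 m[φ5→sun] = [2, 4]
r7 m[φ6→wind] = [9, 6]
r7 m[φ7→snow] = [8, 9]
r7 m[sun→φ0] = [23, 35]
r7 m[sun→φ1] = [22, 30]
r7 m[sun→φ3] = [29, 36]
r7 m[sun→φ4] = [30, 38]
r7 m[sun→φ5] = [32, 41]
r7 m[ice→φ1] = [0, 0]
r7 m[snow→φ0] = [8, 9]
r7 m[snow→φ7] = [32, 25]
r7 m[wind→φ1] = [11, 11]
r7 m[wind→φ2] = [36, 29]
r7 m[wind→φ6] = [29, 28]
fixed point reached at round 7
b[sun] = ⊗ incoming = [34, 45]

b[sun] = [34, 45]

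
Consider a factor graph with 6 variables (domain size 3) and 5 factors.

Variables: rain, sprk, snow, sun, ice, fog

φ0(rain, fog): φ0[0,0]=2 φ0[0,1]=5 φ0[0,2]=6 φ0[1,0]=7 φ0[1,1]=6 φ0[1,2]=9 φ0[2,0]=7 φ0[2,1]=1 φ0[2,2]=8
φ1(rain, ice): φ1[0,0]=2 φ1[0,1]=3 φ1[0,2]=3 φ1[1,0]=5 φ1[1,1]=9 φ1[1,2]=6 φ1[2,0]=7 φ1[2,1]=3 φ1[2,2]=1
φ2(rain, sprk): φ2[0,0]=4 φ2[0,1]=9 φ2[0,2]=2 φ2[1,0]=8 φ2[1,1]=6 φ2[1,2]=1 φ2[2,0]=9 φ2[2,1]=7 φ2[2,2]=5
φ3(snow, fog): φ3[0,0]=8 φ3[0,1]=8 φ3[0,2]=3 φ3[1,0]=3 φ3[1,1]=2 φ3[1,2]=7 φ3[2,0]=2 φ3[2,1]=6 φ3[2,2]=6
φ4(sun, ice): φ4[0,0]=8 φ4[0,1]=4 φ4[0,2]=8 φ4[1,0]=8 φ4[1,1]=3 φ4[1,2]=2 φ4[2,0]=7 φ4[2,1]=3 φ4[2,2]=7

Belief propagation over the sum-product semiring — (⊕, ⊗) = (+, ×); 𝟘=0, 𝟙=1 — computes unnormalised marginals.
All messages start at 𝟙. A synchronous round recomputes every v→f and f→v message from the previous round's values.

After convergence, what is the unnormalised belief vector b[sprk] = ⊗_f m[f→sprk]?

b[sprk] = [1355472, 1182748, 397325]

init: all messages = 𝟙 over 3 values
r1 m[φ0→rain] = [13, 22, 16]
r1 m[φ0→fog] = [16, 12, 23]
r1 m[φ1→rain] = [8, 20, 11]
r1 m[φ1→ice] = [14, 15, 10]
r1 m[φ2→rain] = [15, 15, 21]
r1 m[φ2→sprk] = [21, 22, 8]
r1 m[φ3→snow] = [19, 12, 14]
r1 m[φ3→fog] = [13, 16, 16]
r1 m[φ4→sun] = [20, 13, 17]
r1 m[φ4→ice] = [23, 10, 17]
r1 m[rain→φ0] = [1, 1, 1]
r1 m[rain→φ1] = [1, 1, 1]
r1 m[rain→φ2] = [1, 1, 1]
r1 m[sprk→φ2] = [1, 1, 1]
r1 m[snow→φ3] = [1, 1, 1]
r1 m[sun→φ4] = [1, 1, 1]
r1 m[ice→φ1] = [1, 1, 1]
r1 m[ice→φ4] = [1, 1, 1]
r1 m[fog→φ0] = [1, 1, 1]
r1 m[fog→φ3] = [1, 1, 1]
r2 m[φ0→rain] = [13, 22, 16]
r2 m[φ0→fog] = [16, 12, 23]
r2 m[φ1→rain] = [8, 20, 11]
r2 m[φ1→ice] = [14, 15, 10]
r2 m[φ2→rain] = [15, 15, 21]
r2 m[φ2→sprk] = [21, 22, 8]
r2 m[φ3→snow] = [19, 12, 14]
r2 m[φ3→fog] = [13, 16, 16]
r2 m[φ4→sun] = [20, 13, 17]
r2 m[φ4→ice] = [23, 10, 17]
r2 m[rain→φ0] = [120, 300, 231]
r2 m[rain→φ1] = [195, 330, 336]
r2 m[rain→φ2] = [104, 440, 176]
r2 m[sprk→φ2] = [1, 1, 1]
r2 m[snow→φ3] = [1, 1, 1]
r2 m[sun→φ4] = [1, 1, 1]
r2 m[ice→φ1] = [23, 10, 17]
r2 m[ice→φ4] = [14, 15, 10]
r2 m[fog→φ0] = [13, 16, 16]
r2 m[fog→φ3] = [16, 12, 23]
r3 m[φ0→rain] = [202, 331, 235]
r3 m[φ0→fog] = [3957, 2631, 5268]
r3 m[φ1→rain] = [127, 307, 208]
r3 m[φ1→ice] = [4392, 4563, 2901]
r3 m[φ2→rain] = [15, 15, 21]
r3 m[φ2→sprk] = [5520, 4808, 1528]
r3 m[φ3→snow] = [293, 233, 242]
r3 m[φ3→fog] = [13, 16, 16]
r3 m[φ4→sun] = [252, 177, 213]
r3 m[φ4→ice] = [23, 10, 17]
r3 m[rain→φ0] = [120, 300, 231]
r3 m[rain→φ1] = [195, 330, 336]
r3 m[rain→φ2] = [104, 440, 176]
r3 m[sprk→φ2] = [1, 1, 1]
r3 m[snow→φ3] = [1, 1, 1]
r3 m[sun→φ4] = [1, 1, 1]
r3 m[ice→φ1] = [23, 10, 17]
r3 m[ice→φ4] = [14, 15, 10]
r3 m[fog→φ0] = [13, 16, 16]
r3 m[fog→φ3] = [16, 12, 23]
r4 m[φ0→rain] = [202, 331, 235]
r4 m[φ0→fog] = [3957, 2631, 5268]
r4 m[φ1→rain] = [127, 307, 208]
r4 m[φ1→ice] = [4392, 4563, 2901]
r4 m[φ2→rain] = [15, 15, 21]
r4 m[φ2→sprk] = [5520, 4808, 1528]
r4 m[φ3→snow] = [293, 233, 242]
r4 m[φ3→fog] = [13, 16, 16]
r4 m[φ4→sun] = [252, 177, 213]
r4 m[φ4→ice] = [23, 10, 17]
r4 m[rain→φ0] = [1905, 4605, 4368]
r4 m[rain→φ1] = [3030, 4965, 4935]
r4 m[rain→φ2] = [25654, 101617, 48880]
r4 m[sprk→φ2] = [1, 1, 1]
r4 m[snow→φ3] = [1, 1, 1]
r4 m[sun→φ4] = [1, 1, 1]
r4 m[ice→φ1] = [23, 10, 17]
r4 m[ice→φ4] = [4392, 4563, 2901]
r4 m[fog→φ0] = [13, 16, 16]
r4 m[fog→φ3] = [3957, 2631, 5268]
r5 m[φ0→rain] = [202, 331, 235]
r5 m[φ0→fog] = [66621, 41523, 87819]
r5 m[φ1→rain] = [127, 307, 208]
r5 m[φ1→ice] = [65430, 68580, 43815]
r5 m[φ2→rain] = [15, 15, 21]
r5 m[φ2→sprk] = [1355472, 1182748, 397325]
r5 m[φ3→snow] = [68508, 54009, 55308]
r5 m[φ3→fog] = [13, 16, 16]
r5 m[φ4→sun] = [76596, 54627, 64740]
r5 m[φ4→ice] = [23, 10, 17]
r5 m[rain→φ0] = [1905, 4605, 4368]
r5 m[rain→φ1] = [3030, 4965, 4935]
r5 m[rain→φ2] = [25654, 101617, 48880]
r5 m[sprk→φ2] = [1, 1, 1]
r5 m[snow→φ3] = [1, 1, 1]
r5 m[sun→φ4] = [1, 1, 1]
r5 m[ice→φ1] = [23, 10, 17]
r5 m[ice→φ4] = [4392, 4563, 2901]
r5 m[fog→φ0] = [13, 16, 16]
r5 m[fog→φ3] = [3957, 2631, 5268]
r6 m[φ0→rain] = [202, 331, 235]
r6 m[φ0→fog] = [66621, 41523, 87819]
r6 m[φ1→rain] = [127, 307, 208]
r6 m[φ1→ice] = [65430, 68580, 43815]
r6 m[φ2→rain] = [15, 15, 21]
r6 m[φ2→sprk] = [1355472, 1182748, 397325]
r6 m[φ3→snow] = [68508, 54009, 55308]
r6 m[φ3→fog] = [13, 16, 16]
r6 m[φ4→sun] = [76596, 54627, 64740]
r6 m[φ4→ice] = [23, 10, 17]
r6 m[rain→φ0] = [1905, 4605, 4368]
r6 m[rain→φ1] = [3030, 4965, 4935]
r6 m[rain→φ2] = [25654, 101617, 48880]
r6 m[sprk→φ2] = [1, 1, 1]
r6 m[snow→φ3] = [1, 1, 1]
r6 m[sun→φ4] = [1, 1, 1]
r6 m[ice→φ1] = [23, 10, 17]
r6 m[ice→φ4] = [65430, 68580, 43815]
r6 m[fog→φ0] = [13, 16, 16]
r6 m[fog→φ3] = [66621, 41523, 87819]
r7 m[φ0→rain] = [202, 331, 235]
r7 m[φ0→fog] = [66621, 41523, 87819]
r7 m[φ1→rain] = [127, 307, 208]
r7 m[φ1→ice] = [65430, 68580, 43815]
r7 m[φ2→rain] = [15, 15, 21]
r7 m[φ2→sprk] = [1355472, 1182748, 397325]
r7 m[φ3→snow] = [1128609, 897642, 909294]
r7 m[φ3→fog] = [13, 16, 16]
r7 m[φ4→sun] = [1148280, 816810, 970455]
r7 m[φ4→ice] = [23, 10, 17]
r7 m[rain→φ0] = [1905, 4605, 4368]
r7 m[rain→φ1] = [3030, 4965, 4935]
r7 m[rain→φ2] = [25654, 101617, 48880]
r7 m[sprk→φ2] = [1, 1, 1]
r7 m[snow→φ3] = [1, 1, 1]
r7 m[sun→φ4] = [1, 1, 1]
r7 m[ice→φ1] = [23, 10, 17]
r7 m[ice→φ4] = [65430, 68580, 43815]
r7 m[fog→φ0] = [13, 16, 16]
r7 m[fog→φ3] = [66621, 41523, 87819]
r8 m[φ0→rain] = [202, 331, 235]
r8 m[φ0→fog] = [66621, 41523, 87819]
r8 m[φ1→rain] = [127, 307, 208]
r8 m[φ1→ice] = [65430, 68580, 43815]
r8 m[φ2→rain] = [15, 15, 21]
r8 m[φ2→sprk] = [1355472, 1182748, 397325]
r8 m[φ3→snow] = [1128609, 897642, 909294]
r8 m[φ3→fog] = [13, 16, 16]
r8 m[φ4→sun] = [1148280, 816810, 970455]
r8 m[φ4→ice] = [23, 10, 17]
r8 m[rain→φ0] = [1905, 4605, 4368]
r8 m[rain→φ1] = [3030, 4965, 4935]
r8 m[rain→φ2] = [25654, 101617, 48880]
r8 m[sprk→φ2] = [1, 1, 1]
r8 m[snow→φ3] = [1, 1, 1]
r8 m[sun→φ4] = [1, 1, 1]
r8 m[ice→φ1] = [23, 10, 17]
r8 m[ice→φ4] = [65430, 68580, 43815]
r8 m[fog→φ0] = [13, 16, 16]
r8 m[fog→φ3] = [66621, 41523, 87819]
fixed point reached at round 8
b[sprk] = ⊗ incoming = [1355472, 1182748, 397325]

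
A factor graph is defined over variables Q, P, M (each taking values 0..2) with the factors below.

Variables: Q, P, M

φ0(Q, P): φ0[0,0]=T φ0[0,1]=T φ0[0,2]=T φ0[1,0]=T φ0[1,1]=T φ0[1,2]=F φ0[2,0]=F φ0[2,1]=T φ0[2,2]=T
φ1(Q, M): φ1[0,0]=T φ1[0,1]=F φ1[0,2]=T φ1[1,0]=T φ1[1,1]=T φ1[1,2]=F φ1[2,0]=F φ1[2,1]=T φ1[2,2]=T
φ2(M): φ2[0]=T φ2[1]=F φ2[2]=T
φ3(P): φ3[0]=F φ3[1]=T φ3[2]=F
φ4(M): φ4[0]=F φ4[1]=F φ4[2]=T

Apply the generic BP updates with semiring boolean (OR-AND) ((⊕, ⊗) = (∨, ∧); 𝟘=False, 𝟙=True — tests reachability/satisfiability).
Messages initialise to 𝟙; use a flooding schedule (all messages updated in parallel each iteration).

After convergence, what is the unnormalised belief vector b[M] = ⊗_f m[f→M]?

b[M] = [F, F, T]

init: all messages = 𝟙 over 3 values
r1 m[φ0→Q] = [T, T, T]
r1 m[φ0→P] = [T, T, T]
r1 m[φ1→Q] = [T, T, T]
r1 m[φ1→M] = [T, T, T]
r1 m[φ2→M] = [T, F, T]
r1 m[φ3→P] = [F, T, F]
r1 m[φ4→M] = [F, F, T]
r1 m[Q→φ0] = [T, T, T]
r1 m[Q→φ1] = [T, T, T]
r1 m[P→φ0] = [T, T, T]
r1 m[P→φ3] = [T, T, T]
r1 m[M→φ1] = [T, T, T]
r1 m[M→φ2] = [T, T, T]
r1 m[M→φ4] = [T, T, T]
r2 m[φ0→Q] = [T, T, T]
r2 m[φ0→P] = [T, T, T]
r2 m[φ1→Q] = [T, T, T]
r2 m[φ1→M] = [T, T, T]
r2 m[φ2→M] = [T, F, T]
r2 m[φ3→P] = [F, T, F]
r2 m[φ4→M] = [F, F, T]
r2 m[Q→φ0] = [T, T, T]
r2 m[Q→φ1] = [T, T, T]
r2 m[P→φ0] = [F, T, F]
r2 m[P→φ3] = [T, T, T]
r2 m[M→φ1] = [F, F, T]
r2 m[M→φ2] = [F, F, T]
r2 m[M→φ4] = [T, F, T]
r3 m[φ0→Q] = [T, T, T]
r3 m[φ0→P] = [T, T, T]
r3 m[φ1→Q] = [T, F, T]
r3 m[φ1→M] = [T, T, T]
r3 m[φ2→M] = [T, F, T]
r3 m[φ3→P] = [F, T, F]
r3 m[φ4→M] = [F, F, T]
r3 m[Q→φ0] = [T, T, T]
r3 m[Q→φ1] = [T, T, T]
r3 m[P→φ0] = [F, T, F]
r3 m[P→φ3] = [T, T, T]
r3 m[M→φ1] = [F, F, T]
r3 m[M→φ2] = [F, F, T]
r3 m[M→φ4] = [T, F, T]
r4 m[φ0→Q] = [T, T, T]
r4 m[φ0→P] = [T, T, T]
r4 m[φ1→Q] = [T, F, T]
r4 m[φ1→M] = [T, T, T]
r4 m[φ2→M] = [T, F, T]
r4 m[φ3→P] = [F, T, F]
r4 m[φ4→M] = [F, F, T]
r4 m[Q→φ0] = [T, F, T]
r4 m[Q→φ1] = [T, T, T]
r4 m[P→φ0] = [F, T, F]
r4 m[P→φ3] = [T, T, T]
r4 m[M→φ1] = [F, F, T]
r4 m[M→φ2] = [F, F, T]
r4 m[M→φ4] = [T, F, T]
r5 m[φ0→Q] = [T, T, T]
r5 m[φ0→P] = [T, T, T]
r5 m[φ1→Q] = [T, F, T]
r5 m[φ1→M] = [T, T, T]
r5 m[φ2→M] = [T, F, T]
r5 m[φ3→P] = [F, T, F]
r5 m[φ4→M] = [F, F, T]
r5 m[Q→φ0] = [T, F, T]
r5 m[Q→φ1] = [T, T, T]
r5 m[P→φ0] = [F, T, F]
r5 m[P→φ3] = [T, T, T]
r5 m[M→φ1] = [F, F, T]
r5 m[M→φ2] = [F, F, T]
r5 m[M→φ4] = [T, F, T]
fixed point reached at round 5
b[M] = ⊗ incoming = [F, F, T]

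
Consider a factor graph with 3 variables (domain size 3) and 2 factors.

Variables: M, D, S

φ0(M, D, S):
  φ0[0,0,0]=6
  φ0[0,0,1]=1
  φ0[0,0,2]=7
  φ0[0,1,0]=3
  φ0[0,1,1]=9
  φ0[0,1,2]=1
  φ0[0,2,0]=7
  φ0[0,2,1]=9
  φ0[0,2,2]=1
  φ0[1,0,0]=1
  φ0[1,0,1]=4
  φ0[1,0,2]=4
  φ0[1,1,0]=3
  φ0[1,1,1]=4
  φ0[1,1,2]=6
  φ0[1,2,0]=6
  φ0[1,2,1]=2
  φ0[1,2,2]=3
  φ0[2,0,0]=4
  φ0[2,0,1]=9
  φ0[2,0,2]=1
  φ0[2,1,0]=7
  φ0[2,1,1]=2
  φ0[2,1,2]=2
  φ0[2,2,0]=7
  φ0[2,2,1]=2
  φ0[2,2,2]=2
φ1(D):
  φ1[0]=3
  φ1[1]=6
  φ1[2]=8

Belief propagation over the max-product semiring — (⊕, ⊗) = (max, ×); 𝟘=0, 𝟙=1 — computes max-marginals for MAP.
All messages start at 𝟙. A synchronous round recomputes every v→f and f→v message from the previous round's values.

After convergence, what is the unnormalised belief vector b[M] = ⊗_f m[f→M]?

init: all messages = 𝟙 over 3 values
r1 m[φ0→M] = [9, 6, 9]
r1 m[φ0→D] = [9, 9, 9]
r1 m[φ0→S] = [7, 9, 7]
r1 m[φ1→D] = [3, 6, 8]
r1 m[M→φ0] = [1, 1, 1]
r1 m[D→φ0] = [1, 1, 1]
r1 m[D→φ1] = [1, 1, 1]
r1 m[S→φ0] = [1, 1, 1]
r2 m[φ0→M] = [9, 6, 9]
r2 m[φ0→D] = [9, 9, 9]
r2 m[φ0→S] = [7, 9, 7]
r2 m[φ1→D] = [3, 6, 8]
r2 m[M→φ0] = [1, 1, 1]
r2 m[D→φ0] = [3, 6, 8]
r2 m[D→φ1] = [9, 9, 9]
r2 m[S→φ0] = [1, 1, 1]
r3 m[φ0→M] = [72, 48, 56]
r3 m[φ0→D] = [9, 9, 9]
r3 m[φ0→S] = [56, 72, 36]
r3 m[φ1→D] = [3, 6, 8]
r3 m[M→φ0] = [1, 1, 1]
r3 m[D→φ0] = [3, 6, 8]
r3 m[D→φ1] = [9, 9, 9]
r3 m[S→φ0] = [1, 1, 1]
r4 m[φ0→M] = [72, 48, 56]
r4 m[φ0→D] = [9, 9, 9]
r4 m[φ0→S] = [56, 72, 36]
r4 m[φ1→D] = [3, 6, 8]
r4 m[M→φ0] = [1, 1, 1]
r4 m[D→φ0] = [3, 6, 8]
r4 m[D→φ1] = [9, 9, 9]
r4 m[S→φ0] = [1, 1, 1]
fixed point reached at round 4
b[M] = ⊗ incoming = [72, 48, 56]

b[M] = [72, 48, 56]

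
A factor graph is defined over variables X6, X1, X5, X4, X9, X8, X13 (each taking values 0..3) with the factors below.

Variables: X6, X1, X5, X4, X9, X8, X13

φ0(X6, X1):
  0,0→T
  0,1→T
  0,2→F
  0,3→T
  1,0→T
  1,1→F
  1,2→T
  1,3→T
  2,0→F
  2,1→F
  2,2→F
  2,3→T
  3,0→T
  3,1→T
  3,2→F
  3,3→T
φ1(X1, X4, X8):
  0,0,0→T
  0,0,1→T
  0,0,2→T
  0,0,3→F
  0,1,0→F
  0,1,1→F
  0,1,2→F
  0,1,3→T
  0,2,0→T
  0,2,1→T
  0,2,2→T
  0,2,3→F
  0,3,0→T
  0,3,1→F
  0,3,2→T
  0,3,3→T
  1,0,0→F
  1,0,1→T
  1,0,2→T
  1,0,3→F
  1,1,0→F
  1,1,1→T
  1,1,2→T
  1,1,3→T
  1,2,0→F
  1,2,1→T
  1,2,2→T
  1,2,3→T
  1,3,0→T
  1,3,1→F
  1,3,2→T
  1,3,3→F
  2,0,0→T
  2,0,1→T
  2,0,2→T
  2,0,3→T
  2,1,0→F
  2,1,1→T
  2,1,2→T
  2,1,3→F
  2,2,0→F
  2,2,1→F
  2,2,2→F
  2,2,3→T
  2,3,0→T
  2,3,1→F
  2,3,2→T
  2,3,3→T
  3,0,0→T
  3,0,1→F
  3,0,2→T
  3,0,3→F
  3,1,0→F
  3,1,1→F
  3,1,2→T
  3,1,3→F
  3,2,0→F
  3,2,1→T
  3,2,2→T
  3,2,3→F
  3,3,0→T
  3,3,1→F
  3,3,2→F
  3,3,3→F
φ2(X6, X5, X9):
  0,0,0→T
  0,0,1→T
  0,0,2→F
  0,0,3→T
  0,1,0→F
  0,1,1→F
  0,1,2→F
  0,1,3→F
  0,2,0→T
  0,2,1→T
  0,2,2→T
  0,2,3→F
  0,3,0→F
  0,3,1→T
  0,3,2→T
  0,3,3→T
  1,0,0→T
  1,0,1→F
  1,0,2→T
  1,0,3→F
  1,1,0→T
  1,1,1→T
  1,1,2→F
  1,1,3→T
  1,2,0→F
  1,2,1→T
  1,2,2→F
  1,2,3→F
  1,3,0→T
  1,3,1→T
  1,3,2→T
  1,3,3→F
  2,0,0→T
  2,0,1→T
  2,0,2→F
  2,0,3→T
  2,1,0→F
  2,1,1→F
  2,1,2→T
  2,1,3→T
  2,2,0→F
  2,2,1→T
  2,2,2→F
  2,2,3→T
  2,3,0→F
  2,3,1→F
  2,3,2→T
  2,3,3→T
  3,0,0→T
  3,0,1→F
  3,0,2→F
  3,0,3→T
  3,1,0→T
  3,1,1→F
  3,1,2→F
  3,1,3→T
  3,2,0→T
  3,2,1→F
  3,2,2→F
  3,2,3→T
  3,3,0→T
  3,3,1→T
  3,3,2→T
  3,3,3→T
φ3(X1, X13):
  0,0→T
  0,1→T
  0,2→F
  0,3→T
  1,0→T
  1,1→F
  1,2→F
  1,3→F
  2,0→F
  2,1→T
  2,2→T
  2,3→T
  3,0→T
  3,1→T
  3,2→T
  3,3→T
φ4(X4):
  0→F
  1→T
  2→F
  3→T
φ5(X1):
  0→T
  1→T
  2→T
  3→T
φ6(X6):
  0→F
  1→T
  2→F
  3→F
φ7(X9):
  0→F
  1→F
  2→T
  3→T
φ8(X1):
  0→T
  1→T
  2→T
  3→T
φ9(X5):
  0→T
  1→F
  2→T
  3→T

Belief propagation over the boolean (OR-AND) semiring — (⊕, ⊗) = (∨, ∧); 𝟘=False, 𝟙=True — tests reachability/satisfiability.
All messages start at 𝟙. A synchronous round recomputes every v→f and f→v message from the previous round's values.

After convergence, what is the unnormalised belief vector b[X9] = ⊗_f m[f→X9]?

b[X9] = [F, F, T, F]

init: all messages = 𝟙 over 4 values
r1 m[φ0→X6] = [T, T, T, T]
r1 m[φ0→X1] = [T, T, T, T]
r1 m[φ1→X1] = [T, T, T, T]
r1 m[φ1→X4] = [T, T, T, T]
r1 m[φ1→X8] = [T, T, T, T]
r1 m[φ2→X6] = [T, T, T, T]
r1 m[φ2→X5] = [T, T, T, T]
r1 m[φ2→X9] = [T, T, T, T]
r1 m[φ3→X1] = [T, T, T, T]
r1 m[φ3→X13] = [T, T, T, T]
r1 m[φ4→X4] = [F, T, F, T]
r1 m[φ5→X1] = [T, T, T, T]
r1 m[φ6→X6] = [F, T, F, F]
r1 m[φ7→X9] = [F, F, T, T]
r1 m[φ8→X1] = [T, T, T, T]
r1 m[φ9→X5] = [T, F, T, T]
r1 m[X6→φ0] = [T, T, T, T]
r1 m[X6→φ2] = [T, T, T, T]
r1 m[X6→φ6] = [T, T, T, T]
r1 m[X1→φ0] = [T, T, T, T]
r1 m[X1→φ1] = [T, T, T, T]
r1 m[X1→φ3] = [T, T, T, T]
r1 m[X1→φ5] = [T, T, T, T]
r1 m[X1→φ8] = [T, T, T, T]
r1 m[X5→φ2] = [T, T, T, T]
r1 m[X5→φ9] = [T, T, T, T]
r1 m[X4→φ1] = [T, T, T, T]
r1 m[X4→φ4] = [T, T, T, T]
r1 m[X9→φ2] = [T, T, T, T]
r1 m[X9→φ7] = [T, T, T, T]
r1 m[X8→φ1] = [T, T, T, T]
r1 m[X13→φ3] = [T, T, T, T]
r2 m[φ0→X6] = [T, T, T, T]
r2 m[φ0→X1] = [T, T, T, T]
r2 m[φ1→X1] = [T, T, T, T]
r2 m[φ1→X4] = [T, T, T, T]
r2 m[φ1→X8] = [T, T, T, T]
r2 m[φ2→X6] = [T, T, T, T]
r2 m[φ2→X5] = [T, T, T, T]
r2 m[φ2→X9] = [T, T, T, T]
r2 m[φ3→X1] = [T, T, T, T]
r2 m[φ3→X13] = [T, T, T, T]
r2 m[φ4→X4] = [F, T, F, T]
r2 m[φ5→X1] = [T, T, T, T]
r2 m[φ6→X6] = [F, T, F, F]
r2 m[φ7→X9] = [F, F, T, T]
r2 m[φ8→X1] = [T, T, T, T]
r2 m[φ9→X5] = [T, F, T, T]
r2 m[X6→φ0] = [F, T, F, F]
r2 m[X6→φ2] = [F, T, F, F]
r2 m[X6→φ6] = [T, T, T, T]
r2 m[X1→φ0] = [T, T, T, T]
r2 m[X1→φ1] = [T, T, T, T]
r2 m[X1→φ3] = [T, T, T, T]
r2 m[X1→φ5] = [T, T, T, T]
r2 m[X1→φ8] = [T, T, T, T]
r2 m[X5→φ2] = [T, F, T, T]
r2 m[X5→φ9] = [T, T, T, T]
r2 m[X4→φ1] = [F, T, F, T]
r2 m[X4→φ4] = [T, T, T, T]
r2 m[X9→φ2] = [F, F, T, T]
r2 m[X9→φ7] = [T, T, T, T]
r2 m[X8→φ1] = [T, T, T, T]
r2 m[X13→φ3] = [T, T, T, T]
r3 m[φ0→X6] = [T, T, T, T]
r3 m[φ0→X1] = [T, F, T, T]
r3 m[φ1→X1] = [T, T, T, T]
r3 m[φ1→X4] = [T, T, T, T]
r3 m[φ1→X8] = [T, T, T, T]
r3 m[φ2→X6] = [T, T, T, T]
r3 m[φ2→X5] = [T, T, F, T]
r3 m[φ2→X9] = [T, T, T, F]
r3 m[φ3→X1] = [T, T, T, T]
r3 m[φ3→X13] = [T, T, T, T]
r3 m[φ4→X4] = [F, T, F, T]
r3 m[φ5→X1] = [T, T, T, T]
r3 m[φ6→X6] = [F, T, F, F]
r3 m[φ7→X9] = [F, F, T, T]
r3 m[φ8→X1] = [T, T, T, T]
r3 m[φ9→X5] = [T, F, T, T]
r3 m[X6→φ0] = [F, T, F, F]
r3 m[X6→φ2] = [F, T, F, F]
r3 m[X6→φ6] = [T, T, T, T]
r3 m[X1→φ0] = [T, T, T, T]
r3 m[X1→φ1] = [T, T, T, T]
r3 m[X1→φ3] = [T, T, T, T]
r3 m[X1→φ5] = [T, T, T, T]
r3 m[X1→φ8] = [T, T, T, T]
r3 m[X5→φ2] = [T, F, T, T]
r3 m[X5→φ9] = [T, T, T, T]
r3 m[X4→φ1] = [F, T, F, T]
r3 m[X4→φ4] = [T, T, T, T]
r3 m[X9→φ2] = [F, F, T, T]
r3 m[X9→φ7] = [T, T, T, T]
r3 m[X8→φ1] = [T, T, T, T]
r3 m[X13→φ3] = [T, T, T, T]
r4 m[φ0→X6] = [T, T, T, T]
r4 m[φ0→X1] = [T, F, T, T]
r4 m[φ1→X1] = [T, T, T, T]
r4 m[φ1→X4] = [T, T, T, T]
r4 m[φ1→X8] = [T, T, T, T]
r4 m[φ2→X6] = [T, T, T, T]
r4 m[φ2→X5] = [T, T, F, T]
r4 m[φ2→X9] = [T, T, T, F]
r4 m[φ3→X1] = [T, T, T, T]
r4 m[φ3→X13] = [T, T, T, T]
r4 m[φ4→X4] = [F, T, F, T]
r4 m[φ5→X1] = [T, T, T, T]
r4 m[φ6→X6] = [F, T, F, F]
r4 m[φ7→X9] = [F, F, T, T]
r4 m[φ8→X1] = [T, T, T, T]
r4 m[φ9→X5] = [T, F, T, T]
r4 m[X6→φ0] = [F, T, F, F]
r4 m[X6→φ2] = [F, T, F, F]
r4 m[X6→φ6] = [T, T, T, T]
r4 m[X1→φ0] = [T, T, T, T]
r4 m[X1→φ1] = [T, F, T, T]
r4 m[X1→φ3] = [T, F, T, T]
r4 m[X1→φ5] = [T, F, T, T]
r4 m[X1→φ8] = [T, F, T, T]
r4 m[X5→φ2] = [T, F, T, T]
r4 m[X5→φ9] = [T, T, F, T]
r4 m[X4→φ1] = [F, T, F, T]
r4 m[X4→φ4] = [T, T, T, T]
r4 m[X9→φ2] = [F, F, T, T]
r4 m[X9→φ7] = [T, T, T, F]
r4 m[X8→φ1] = [T, T, T, T]
r4 m[X13→φ3] = [T, T, T, T]
r5 m[φ0→X6] = [T, T, T, T]
r5 m[φ0→X1] = [T, F, T, T]
r5 m[φ1→X1] = [T, T, T, T]
r5 m[φ1→X4] = [T, T, T, T]
r5 m[φ1→X8] = [T, T, T, T]
r5 m[φ2→X6] = [T, T, T, T]
r5 m[φ2→X5] = [T, T, F, T]
r5 m[φ2→X9] = [T, T, T, F]
r5 m[φ3→X1] = [T, T, T, T]
r5 m[φ3→X13] = [T, T, T, T]
r5 m[φ4→X4] = [F, T, F, T]
r5 m[φ5→X1] = [T, T, T, T]
r5 m[φ6→X6] = [F, T, F, F]
r5 m[φ7→X9] = [F, F, T, T]
r5 m[φ8→X1] = [T, T, T, T]
r5 m[φ9→X5] = [T, F, T, T]
r5 m[X6→φ0] = [F, T, F, F]
r5 m[X6→φ2] = [F, T, F, F]
r5 m[X6→φ6] = [T, T, T, T]
r5 m[X1→φ0] = [T, T, T, T]
r5 m[X1→φ1] = [T, F, T, T]
r5 m[X1→φ3] = [T, F, T, T]
r5 m[X1→φ5] = [T, F, T, T]
r5 m[X1→φ8] = [T, F, T, T]
r5 m[X5→φ2] = [T, F, T, T]
r5 m[X5→φ9] = [T, T, F, T]
r5 m[X4→φ1] = [F, T, F, T]
r5 m[X4→φ4] = [T, T, T, T]
r5 m[X9→φ2] = [F, F, T, T]
r5 m[X9→φ7] = [T, T, T, F]
r5 m[X8→φ1] = [T, T, T, T]
r5 m[X13→φ3] = [T, T, T, T]
fixed point reached at round 5
b[X9] = ⊗ incoming = [F, F, T, F]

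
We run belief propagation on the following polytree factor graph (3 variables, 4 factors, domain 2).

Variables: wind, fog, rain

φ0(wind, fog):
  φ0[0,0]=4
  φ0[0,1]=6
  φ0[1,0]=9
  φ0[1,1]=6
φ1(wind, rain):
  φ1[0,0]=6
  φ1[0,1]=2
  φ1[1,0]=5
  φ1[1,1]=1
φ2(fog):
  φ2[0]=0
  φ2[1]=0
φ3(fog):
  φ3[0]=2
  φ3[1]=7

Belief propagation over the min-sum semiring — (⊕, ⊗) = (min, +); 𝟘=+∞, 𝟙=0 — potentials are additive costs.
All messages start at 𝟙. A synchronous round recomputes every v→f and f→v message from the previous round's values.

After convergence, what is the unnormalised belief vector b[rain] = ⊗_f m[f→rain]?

init: all messages = 𝟙 over 2 values
r1 m[φ0→wind] = [4, 6]
r1 m[φ0→fog] = [4, 6]
r1 m[φ1→wind] = [2, 1]
r1 m[φ1→rain] = [5, 1]
r1 m[φ2→fog] = [0, 0]
r1 m[φ3→fog] = [2, 7]
r1 m[wind→φ0] = [0, 0]
r1 m[wind→φ1] = [0, 0]
r1 m[fog→φ0] = [0, 0]
r1 m[fog→φ2] = [0, 0]
r1 m[fog→φ3] = [0, 0]
r1 m[rain→φ1] = [0, 0]
r2 m[φ0→wind] = [4, 6]
r2 m[φ0→fog] = [4, 6]
r2 m[φ1→wind] = [2, 1]
r2 m[φ1→rain] = [5, 1]
r2 m[φ2→fog] = [0, 0]
r2 m[φ3→fog] = [2, 7]
r2 m[wind→φ0] = [2, 1]
r2 m[wind→φ1] = [4, 6]
r2 m[fog→φ0] = [2, 7]
r2 m[fog→φ2] = [6, 13]
r2 m[fog→φ3] = [4, 6]
r2 m[rain→φ1] = [0, 0]
r3 m[φ0→wind] = [6, 11]
r3 m[φ0→fog] = [6, 7]
r3 m[φ1→wind] = [2, 1]
r3 m[φ1→rain] = [10, 6]
r3 m[φ2→fog] = [0, 0]
r3 m[φ3→fog] = [2, 7]
r3 m[wind→φ0] = [2, 1]
r3 m[wind→φ1] = [4, 6]
r3 m[fog→φ0] = [2, 7]
r3 m[fog→φ2] = [6, 13]
r3 m[fog→φ3] = [4, 6]
r3 m[rain→φ1] = [0, 0]
r4 m[φ0→wind] = [6, 11]
r4 m[φ0→fog] = [6, 7]
r4 m[φ1→wind] = [2, 1]
r4 m[φ1→rain] = [10, 6]
r4 m[φ2→fog] = [0, 0]
r4 m[φ3→fog] = [2, 7]
r4 m[wind→φ0] = [2, 1]
r4 m[wind→φ1] = [6, 11]
r4 m[fog→φ0] = [2, 7]
r4 m[fog→φ2] = [8, 14]
r4 m[fog→φ3] = [6, 7]
r4 m[rain→φ1] = [0, 0]
r5 m[φ0→wind] = [6, 11]
r5 m[φ0→fog] = [6, 7]
r5 m[φ1→wind] = [2, 1]
r5 m[φ1→rain] = [12, 8]
r5 m[φ2→fog] = [0, 0]
r5 m[φ3→fog] = [2, 7]
r5 m[wind→φ0] = [2, 1]
r5 m[wind→φ1] = [6, 11]
r5 m[fog→φ0] = [2, 7]
r5 m[fog→φ2] = [8, 14]
r5 m[fog→φ3] = [6, 7]
r5 m[rain→φ1] = [0, 0]
r6 m[φ0→wind] = [6, 11]
r6 m[φ0→fog] = [6, 7]
r6 m[φ1→wind] = [2, 1]
r6 m[φ1→rain] = [12, 8]
r6 m[φ2→fog] = [0, 0]
r6 m[φ3→fog] = [2, 7]
r6 m[wind→φ0] = [2, 1]
r6 m[wind→φ1] = [6, 11]
r6 m[fog→φ0] = [2, 7]
r6 m[fog→φ2] = [8, 14]
r6 m[fog→φ3] = [6, 7]
r6 m[rain→φ1] = [0, 0]
fixed point reached at round 6
b[rain] = ⊗ incoming = [12, 8]

b[rain] = [12, 8]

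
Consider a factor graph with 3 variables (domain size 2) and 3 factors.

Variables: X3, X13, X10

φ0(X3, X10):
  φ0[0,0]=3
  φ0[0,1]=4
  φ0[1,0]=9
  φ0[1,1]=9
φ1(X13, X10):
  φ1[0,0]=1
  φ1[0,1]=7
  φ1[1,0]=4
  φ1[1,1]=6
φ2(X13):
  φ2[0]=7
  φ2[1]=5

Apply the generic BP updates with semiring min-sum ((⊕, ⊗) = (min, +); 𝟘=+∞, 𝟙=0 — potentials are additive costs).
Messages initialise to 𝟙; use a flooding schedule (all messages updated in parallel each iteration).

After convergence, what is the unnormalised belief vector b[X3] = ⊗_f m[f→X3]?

init: all messages = 𝟙 over 2 values
r1 m[φ0→X3] = [3, 9]
r1 m[φ0→X10] = [3, 4]
r1 m[φ1→X13] = [1, 4]
r1 m[φ1→X10] = [1, 6]
r1 m[φ2→X13] = [7, 5]
r1 m[X3→φ0] = [0, 0]
r1 m[X13→φ1] = [0, 0]
r1 m[X13→φ2] = [0, 0]
r1 m[X10→φ0] = [0, 0]
r1 m[X10→φ1] = [0, 0]
r2 m[φ0→X3] = [3, 9]
r2 m[φ0→X10] = [3, 4]
r2 m[φ1→X13] = [1, 4]
r2 m[φ1→X10] = [1, 6]
r2 m[φ2→X13] = [7, 5]
r2 m[X3→φ0] = [0, 0]
r2 m[X13→φ1] = [7, 5]
r2 m[X13→φ2] = [1, 4]
r2 m[X10→φ0] = [1, 6]
r2 m[X10→φ1] = [3, 4]
r3 m[φ0→X3] = [4, 10]
r3 m[φ0→X10] = [3, 4]
r3 m[φ1→X13] = [4, 7]
r3 m[φ1→X10] = [8, 11]
r3 m[φ2→X13] = [7, 5]
r3 m[X3→φ0] = [0, 0]
r3 m[X13→φ1] = [7, 5]
r3 m[X13→φ2] = [1, 4]
r3 m[X10→φ0] = [1, 6]
r3 m[X10→φ1] = [3, 4]
r4 m[φ0→X3] = [4, 10]
r4 m[φ0→X10] = [3, 4]
r4 m[φ1→X13] = [4, 7]
r4 m[φ1→X10] = [8, 11]
r4 m[φ2→X13] = [7, 5]
r4 m[X3→φ0] = [0, 0]
r4 m[X13→φ1] = [7, 5]
r4 m[X13→φ2] = [4, 7]
r4 m[X10→φ0] = [8, 11]
r4 m[X10→φ1] = [3, 4]
r5 m[φ0→X3] = [11, 17]
r5 m[φ0→X10] = [3, 4]
r5 m[φ1→X13] = [4, 7]
r5 m[φ1→X10] = [8, 11]
r5 m[φ2→X13] = [7, 5]
r5 m[X3→φ0] = [0, 0]
r5 m[X13→φ1] = [7, 5]
r5 m[X13→φ2] = [4, 7]
r5 m[X10→φ0] = [8, 11]
r5 m[X10→φ1] = [3, 4]
r6 m[φ0→X3] = [11, 17]
r6 m[φ0→X10] = [3, 4]
r6 m[φ1→X13] = [4, 7]
r6 m[φ1→X10] = [8, 11]
r6 m[φ2→X13] = [7, 5]
r6 m[X3→φ0] = [0, 0]
r6 m[X13→φ1] = [7, 5]
r6 m[X13→φ2] = [4, 7]
r6 m[X10→φ0] = [8, 11]
r6 m[X10→φ1] = [3, 4]
fixed point reached at round 6
b[X3] = ⊗ incoming = [11, 17]

b[X3] = [11, 17]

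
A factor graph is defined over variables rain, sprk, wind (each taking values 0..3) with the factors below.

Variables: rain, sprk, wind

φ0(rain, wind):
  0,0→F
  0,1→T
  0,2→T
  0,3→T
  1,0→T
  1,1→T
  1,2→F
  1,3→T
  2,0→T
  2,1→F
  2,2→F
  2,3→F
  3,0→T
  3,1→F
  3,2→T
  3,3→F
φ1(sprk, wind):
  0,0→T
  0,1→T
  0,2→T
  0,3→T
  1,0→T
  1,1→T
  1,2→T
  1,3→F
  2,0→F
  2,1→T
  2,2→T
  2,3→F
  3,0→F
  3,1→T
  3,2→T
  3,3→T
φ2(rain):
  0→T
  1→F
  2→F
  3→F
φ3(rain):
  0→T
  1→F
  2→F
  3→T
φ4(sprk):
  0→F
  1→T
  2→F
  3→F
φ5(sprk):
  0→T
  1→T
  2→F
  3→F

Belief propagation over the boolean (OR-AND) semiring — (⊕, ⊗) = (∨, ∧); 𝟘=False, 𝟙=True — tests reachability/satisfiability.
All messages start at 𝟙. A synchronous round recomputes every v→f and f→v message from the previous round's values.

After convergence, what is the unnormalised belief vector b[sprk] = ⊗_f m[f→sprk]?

init: all messages = 𝟙 over 4 values
r1 m[φ0→rain] = [T, T, T, T]
r1 m[φ0→wind] = [T, T, T, T]
r1 m[φ1→sprk] = [T, T, T, T]
r1 m[φ1→wind] = [T, T, T, T]
r1 m[φ2→rain] = [T, F, F, F]
r1 m[φ3→rain] = [T, F, F, T]
r1 m[φ4→sprk] = [F, T, F, F]
r1 m[φ5→sprk] = [T, T, F, F]
r1 m[rain→φ0] = [T, T, T, T]
r1 m[rain→φ2] = [T, T, T, T]
r1 m[rain→φ3] = [T, T, T, T]
r1 m[sprk→φ1] = [T, T, T, T]
r1 m[sprk→φ4] = [T, T, T, T]
r1 m[sprk→φ5] = [T, T, T, T]
r1 m[wind→φ0] = [T, T, T, T]
r1 m[wind→φ1] = [T, T, T, T]
r2 m[φ0→rain] = [T, T, T, T]
r2 m[φ0→wind] = [T, T, T, T]
r2 m[φ1→sprk] = [T, T, T, T]
r2 m[φ1→wind] = [T, T, T, T]
r2 m[φ2→rain] = [T, F, F, F]
r2 m[φ3→rain] = [T, F, F, T]
r2 m[φ4→sprk] = [F, T, F, F]
r2 m[φ5→sprk] = [T, T, F, F]
r2 m[rain→φ0] = [T, F, F, F]
r2 m[rain→φ2] = [T, F, F, T]
r2 m[rain→φ3] = [T, F, F, F]
r2 m[sprk→φ1] = [F, T, F, F]
r2 m[sprk→φ4] = [T, T, F, F]
r2 m[sprk→φ5] = [F, T, F, F]
r2 m[wind→φ0] = [T, T, T, T]
r2 m[wind→φ1] = [T, T, T, T]
r3 m[φ0→rain] = [T, T, T, T]
r3 m[φ0→wind] = [F, T, T, T]
r3 m[φ1→sprk] = [T, T, T, T]
r3 m[φ1→wind] = [T, T, T, F]
r3 m[φ2→rain] = [T, F, F, F]
r3 m[φ3→rain] = [T, F, F, T]
r3 m[φ4→sprk] = [F, T, F, F]
r3 m[φ5→sprk] = [T, T, F, F]
r3 m[rain→φ0] = [T, F, F, F]
r3 m[rain→φ2] = [T, F, F, T]
r3 m[rain→φ3] = [T, F, F, F]
r3 m[sprk→φ1] = [F, T, F, F]
r3 m[sprk→φ4] = [T, T, F, F]
r3 m[sprk→φ5] = [F, T, F, F]
r3 m[wind→φ0] = [T, T, T, T]
r3 m[wind→φ1] = [T, T, T, T]
r4 m[φ0→rain] = [T, T, T, T]
r4 m[φ0→wind] = [F, T, T, T]
r4 m[φ1→sprk] = [T, T, T, T]
r4 m[φ1→wind] = [T, T, T, F]
r4 m[φ2→rain] = [T, F, F, F]
r4 m[φ3→rain] = [T, F, F, T]
r4 m[φ4→sprk] = [F, T, F, F]
r4 m[φ5→sprk] = [T, T, F, F]
r4 m[rain→φ0] = [T, F, F, F]
r4 m[rain→φ2] = [T, F, F, T]
r4 m[rain→φ3] = [T, F, F, F]
r4 m[sprk→φ1] = [F, T, F, F]
r4 m[sprk→φ4] = [T, T, F, F]
r4 m[sprk→φ5] = [F, T, F, F]
r4 m[wind→φ0] = [T, T, T, F]
r4 m[wind→φ1] = [F, T, T, T]
r5 m[φ0→rain] = [T, T, T, T]
r5 m[φ0→wind] = [F, T, T, T]
r5 m[φ1→sprk] = [T, T, T, T]
r5 m[φ1→wind] = [T, T, T, F]
r5 m[φ2→rain] = [T, F, F, F]
r5 m[φ3→rain] = [T, F, F, T]
r5 m[φ4→sprk] = [F, T, F, F]
r5 m[φ5→sprk] = [T, T, F, F]
r5 m[rain→φ0] = [T, F, F, F]
r5 m[rain→φ2] = [T, F, F, T]
r5 m[rain→φ3] = [T, F, F, F]
r5 m[sprk→φ1] = [F, T, F, F]
r5 m[sprk→φ4] = [T, T, F, F]
r5 m[sprk→φ5] = [F, T, F, F]
r5 m[wind→φ0] = [T, T, T, F]
r5 m[wind→φ1] = [F, T, T, T]
fixed point reached at round 5
b[sprk] = ⊗ incoming = [F, T, F, F]

b[sprk] = [F, T, F, F]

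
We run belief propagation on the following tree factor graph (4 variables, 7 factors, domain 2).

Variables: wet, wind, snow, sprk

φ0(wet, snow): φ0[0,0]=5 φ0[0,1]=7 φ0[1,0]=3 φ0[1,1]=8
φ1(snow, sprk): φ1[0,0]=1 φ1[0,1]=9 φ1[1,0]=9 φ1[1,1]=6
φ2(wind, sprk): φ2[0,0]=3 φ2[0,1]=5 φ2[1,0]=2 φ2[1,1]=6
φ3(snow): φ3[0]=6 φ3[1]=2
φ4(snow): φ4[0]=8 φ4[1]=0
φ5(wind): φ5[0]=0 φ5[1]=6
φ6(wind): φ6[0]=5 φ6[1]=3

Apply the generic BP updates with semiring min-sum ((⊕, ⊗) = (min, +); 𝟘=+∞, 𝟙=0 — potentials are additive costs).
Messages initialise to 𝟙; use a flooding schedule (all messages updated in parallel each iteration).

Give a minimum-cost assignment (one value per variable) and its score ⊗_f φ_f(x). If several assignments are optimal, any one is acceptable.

assignment: (wet=0, wind=0, snow=1, sprk=1); score = 25

init: all messages = 𝟙 over 2 values
r1 m[φ0→wet] = [5, 3]
r1 m[φ0→snow] = [3, 7]
r1 m[φ1→snow] = [1, 6]
r1 m[φ1→sprk] = [1, 6]
r1 m[φ2→wind] = [3, 2]
r1 m[φ2→sprk] = [2, 5]
r1 m[φ3→snow] = [6, 2]
r1 m[φ4→snow] = [8, 0]
r1 m[φ5→wind] = [0, 6]
r1 m[φ6→wind] = [5, 3]
r1 m[wet→φ0] = [0, 0]
r1 m[wind→φ2] = [0, 0]
r1 m[wind→φ5] = [0, 0]
r1 m[wind→φ6] = [0, 0]
r1 m[snow→φ0] = [0, 0]
r1 m[snow→φ1] = [0, 0]
r1 m[snow→φ3] = [0, 0]
r1 m[snow→φ4] = [0, 0]
r1 m[sprk→φ1] = [0, 0]
r1 m[sprk→φ2] = [0, 0]
r2 m[φ0→wet] = [5, 3]
r2 m[φ0→snow] = [3, 7]
r2 m[φ1→snow] = [1, 6]
r2 m[φ1→sprk] = [1, 6]
r2 m[φ2→wind] = [3, 2]
r2 m[φ2→sprk] = [2, 5]
r2 m[φ3→snow] = [6, 2]
r2 m[φ4→snow] = [8, 0]
r2 m[φ5→wind] = [0, 6]
r2 m[φ6→wind] = [5, 3]
r2 m[wet→φ0] = [0, 0]
r2 m[wind→φ2] = [5, 9]
r2 m[wind→φ5] = [8, 5]
r2 m[wind→φ6] = [3, 8]
r2 m[snow→φ0] = [15, 8]
r2 m[snow→φ1] = [17, 9]
r2 m[snow→φ3] = [12, 13]
r2 m[snow→φ4] = [10, 15]
r2 m[sprk→φ1] = [2, 5]
r2 m[sprk→φ2] = [1, 6]
r3 m[φ0→wet] = [15, 16]
r3 m[φ0→snow] = [3, 7]
r3 m[φ1→snow] = [3, 11]
r3 m[φ1→sprk] = [18, 15]
r3 m[φ2→wind] = [4, 3]
r3 m[φ2→sprk] = [8, 10]
r3 m[φ3→snow] = [6, 2]
r3 m[φ4→snow] = [8, 0]
r3 m[φ5→wind] = [0, 6]
r3 m[φ6→wind] = [5, 3]
r3 m[wet→φ0] = [0, 0]
r3 m[wind→φ2] = [5, 9]
r3 m[wind→φ5] = [8, 5]
r3 m[wind→φ6] = [3, 8]
r3 m[snow→φ0] = [15, 8]
r3 m[snow→φ1] = [17, 9]
r3 m[snow→φ3] = [12, 13]
r3 m[snow→φ4] = [10, 15]
r3 m[sprk→φ1] = [2, 5]
r3 m[sprk→φ2] = [1, 6]
r4 m[φ0→wet] = [15, 16]
r4 m[φ0→snow] = [3, 7]
r4 m[φ1→snow] = [3, 11]
r4 m[φ1→sprk] = [18, 15]
r4 m[φ2→wind] = [4, 3]
r4 m[φ2→sprk] = [8, 10]
r4 m[φ3→snow] = [6, 2]
r4 m[φ4→snow] = [8, 0]
r4 m[φ5→wind] = [0, 6]
r4 m[φ6→wind] = [5, 3]
r4 m[wet→φ0] = [0, 0]
r4 m[wind→φ2] = [5, 9]
r4 m[wind→φ5] = [9, 6]
r4 m[wind→φ6] = [4, 9]
r4 m[snow→φ0] = [17, 13]
r4 m[snow→φ1] = [17, 9]
r4 m[snow→φ3] = [14, 18]
r4 m[snow→φ4] = [12, 20]
r4 m[sprk→φ1] = [8, 10]
r4 m[sprk→φ2] = [18, 15]
r5 m[φ0→wet] = [20, 20]
r5 m[φ0→snow] = [3, 7]
r5 m[φ1→snow] = [9, 16]
r5 m[φ1→sprk] = [18, 15]
r5 m[φ2→wind] = [20, 20]
r5 m[φ2→sprk] = [8, 10]
r5 m[φ3→snow] = [6, 2]
r5 m[φ4→snow] = [8, 0]
r5 m[φ5→wind] = [0, 6]
r5 m[φ6→wind] = [5, 3]
r5 m[wet→φ0] = [0, 0]
r5 m[wind→φ2] = [5, 9]
r5 m[wind→φ5] = [9, 6]
r5 m[wind→φ6] = [4, 9]
r5 m[snow→φ0] = [17, 13]
r5 m[snow→φ1] = [17, 9]
r5 m[snow→φ3] = [14, 18]
r5 m[snow→φ4] = [12, 20]
r5 m[sprk→φ1] = [8, 10]
r5 m[sprk→φ2] = [18, 15]
r6 m[φ0→wet] = [20, 20]
r6 m[φ0→snow] = [3, 7]
r6 m[φ1→snow] = [9, 16]
r6 m[φ1→sprk] = [18, 15]
r6 m[φ2→wind] = [20, 20]
r6 m[φ2→sprk] = [8, 10]
r6 m[φ3→snow] = [6, 2]
r6 m[φ4→snow] = [8, 0]
r6 m[φ5→wind] = [0, 6]
r6 m[φ6→wind] = [5, 3]
r6 m[wet→φ0] = [0, 0]
r6 m[wind→φ2] = [5, 9]
r6 m[wind→φ5] = [25, 23]
r6 m[wind→φ6] = [20, 26]
r6 m[snow→φ0] = [23, 18]
r6 m[snow→φ1] = [17, 9]
r6 m[snow→φ3] = [20, 23]
r6 m[snow→φ4] = [18, 25]
r6 m[sprk→φ1] = [8, 10]
r6 m[sprk→φ2] = [18, 15]
r7 m[φ0→wet] = [25, 26]
r7 m[φ0→snow] = [3, 7]
r7 m[φ1→snow] = [9, 16]
r7 m[φ1→sprk] = [18, 15]
r7 m[φ2→wind] = [20, 20]
r7 m[φ2→sprk] = [8, 10]
r7 m[φ3→snow] = [6, 2]
r7 m[φ4→snow] = [8, 0]
r7 m[φ5→wind] = [0, 6]
r7 m[φ6→wind] = [5, 3]
r7 m[wet→φ0] = [0, 0]
r7 m[wind→φ2] = [5, 9]
r7 m[wind→φ5] = [25, 23]
r7 m[wind→φ6] = [20, 26]
r7 m[snow→φ0] = [23, 18]
r7 m[snow→φ1] = [17, 9]
r7 m[snow→φ3] = [20, 23]
r7 m[snow→φ4] = [18, 25]
r7 m[sprk→φ1] = [8, 10]
r7 m[sprk→φ2] = [18, 15]
r8 m[φ0→wet] = [25, 26]
r8 m[φ0→snow] = [3, 7]
r8 m[φ1→snow] = [9, 16]
r8 m[φ1→sprk] = [18, 15]
r8 m[φ2→wind] = [20, 20]
r8 m[φ2→sprk] = [8, 10]
r8 m[φ3→snow] = [6, 2]
r8 m[φ4→snow] = [8, 0]
r8 m[φ5→wind] = [0, 6]
r8 m[φ6→wind] = [5, 3]
r8 m[wet→φ0] = [0, 0]
r8 m[wind→φ2] = [5, 9]
r8 m[wind→φ5] = [25, 23]
r8 m[wind→φ6] = [20, 26]
r8 m[snow→φ0] = [23, 18]
r8 m[snow→φ1] = [17, 9]
r8 m[snow→φ3] = [20, 23]
r8 m[snow→φ4] = [18, 25]
r8 m[sprk→φ1] = [8, 10]
r8 m[sprk→φ2] = [18, 15]
fixed point reached at round 8
traceback from wet: (wet=0, wind=0, snow=1, sprk=1), score=25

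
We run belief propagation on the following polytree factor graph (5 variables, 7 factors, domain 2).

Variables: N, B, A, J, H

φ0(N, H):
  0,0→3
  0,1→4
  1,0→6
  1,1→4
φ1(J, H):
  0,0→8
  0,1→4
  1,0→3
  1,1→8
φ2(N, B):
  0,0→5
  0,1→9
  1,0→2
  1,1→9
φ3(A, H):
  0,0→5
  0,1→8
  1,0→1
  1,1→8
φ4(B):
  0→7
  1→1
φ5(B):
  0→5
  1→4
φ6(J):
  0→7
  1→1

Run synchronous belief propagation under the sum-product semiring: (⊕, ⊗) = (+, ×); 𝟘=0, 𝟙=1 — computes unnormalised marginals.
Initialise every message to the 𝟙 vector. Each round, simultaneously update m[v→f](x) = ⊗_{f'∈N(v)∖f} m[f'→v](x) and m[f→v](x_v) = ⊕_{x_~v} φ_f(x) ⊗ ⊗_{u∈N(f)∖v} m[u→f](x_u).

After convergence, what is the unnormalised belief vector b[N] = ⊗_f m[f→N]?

b[N] = [710226, 469368]

init: all messages = 𝟙 over 2 values
r1 m[φ0→N] = [7, 10]
r1 m[φ0→H] = [9, 8]
r1 m[φ1→J] = [12, 11]
r1 m[φ1→H] = [11, 12]
r1 m[φ2→N] = [14, 11]
r1 m[φ2→B] = [7, 18]
r1 m[φ3→A] = [13, 9]
r1 m[φ3→H] = [6, 16]
r1 m[φ4→B] = [7, 1]
r1 m[φ5→B] = [5, 4]
r1 m[φ6→J] = [7, 1]
r1 m[N→φ0] = [1, 1]
r1 m[N→φ2] = [1, 1]
r1 m[B→φ2] = [1, 1]
r1 m[B→φ4] = [1, 1]
r1 m[B→φ5] = [1, 1]
r1 m[A→φ3] = [1, 1]
r1 m[J→φ1] = [1, 1]
r1 m[J→φ6] = [1, 1]
r1 m[H→φ0] = [1, 1]
r1 m[H→φ1] = [1, 1]
r1 m[H→φ3] = [1, 1]
r2 m[φ0→N] = [7, 10]
r2 m[φ0→H] = [9, 8]
r2 m[φ1→J] = [12, 11]
r2 m[φ1→H] = [11, 12]
r2 m[φ2→N] = [14, 11]
r2 m[φ2→B] = [7, 18]
r2 m[φ3→A] = [13, 9]
r2 m[φ3→H] = [6, 16]
r2 m[φ4→B] = [7, 1]
r2 m[φ5→B] = [5, 4]
r2 m[φ6→J] = [7, 1]
r2 m[N→φ0] = [14, 11]
r2 m[N→φ2] = [7, 10]
r2 m[B→φ2] = [35, 4]
r2 m[B→φ4] = [35, 72]
r2 m[B→φ5] = [49, 18]
r2 m[A→φ3] = [1, 1]
r2 m[J→φ1] = [7, 1]
r2 m[J→φ6] = [12, 11]
r2 m[H→φ0] = [66, 192]
r2 m[H→φ1] = [54, 128]
r2 m[H→φ3] = [99, 96]
r3 m[φ0→N] = [966, 1164]
r3 m[φ0→H] = [108, 100]
r3 m[φ1→J] = [944, 1186]
r3 m[φ1→H] = [59, 36]
r3 m[φ2→N] = [211, 106]
r3 m[φ2→B] = [55, 153]
r3 m[φ3→A] = [1263, 867]
r3 m[φ3→H] = [6, 16]
r3 m[φ4→B] = [7, 1]
r3 m[φ5→B] = [5, 4]
r3 m[φ6→J] = [7, 1]
r3 m[N→φ0] = [14, 11]
r3 m[N→φ2] = [7, 10]
r3 m[B→φ2] = [35, 4]
r3 m[B→φ4] = [35, 72]
r3 m[B→φ5] = [49, 18]
r3 m[A→φ3] = [1, 1]
r3 m[J→φ1] = [7, 1]
r3 m[J→φ6] = [12, 11]
r3 m[H→φ0] = [66, 192]
r3 m[H→φ1] = [54, 128]
r3 m[H→φ3] = [99, 96]
r4 m[φ0→N] = [966, 1164]
r4 m[φ0→H] = [108, 100]
r4 m[φ1→J] = [944, 1186]
r4 m[φ1→H] = [59, 36]
r4 m[φ2→N] = [211, 106]
r4 m[φ2→B] = [55, 153]
r4 m[φ3→A] = [1263, 867]
r4 m[φ3→H] = [6, 16]
r4 m[φ4→B] = [7, 1]
r4 m[φ5→B] = [5, 4]
r4 m[φ6→J] = [7, 1]
r4 m[N→φ0] = [211, 106]
r4 m[N→φ2] = [966, 1164]
r4 m[B→φ2] = [35, 4]
r4 m[B→φ4] = [275, 612]
r4 m[B→φ5] = [385, 153]
r4 m[A→φ3] = [1, 1]
r4 m[J→φ1] = [7, 1]
r4 m[J→φ6] = [944, 1186]
r4 m[H→φ0] = [354, 576]
r4 m[H→φ1] = [648, 1600]
r4 m[H→φ3] = [6372, 3600]
r5 m[φ0→N] = [3366, 4428]
r5 m[φ0→H] = [1269, 1268]
r5 m[φ1→J] = [11584, 14744]
r5 m[φ1→H] = [59, 36]
r5 m[φ2→N] = [211, 106]
r5 m[φ2→B] = [7158, 19170]
r5 m[φ3→A] = [60660, 35172]
r5 m[φ3→H] = [6, 16]
r5 m[φ4→B] = [7, 1]
r5 m[φ5→B] = [5, 4]
r5 m[φ6→J] = [7, 1]
r5 m[N→φ0] = [211, 106]
r5 m[N→φ2] = [966, 1164]
r5 m[B→φ2] = [35, 4]
r5 m[B→φ4] = [275, 612]
r5 m[B→φ5] = [385, 153]
r5 m[A→φ3] = [1, 1]
r5 m[J→φ1] = [7, 1]
r5 m[J→φ6] = [944, 1186]
r5 m[H→φ0] = [354, 576]
r5 m[H→φ1] = [648, 1600]
r5 m[H→φ3] = [6372, 3600]
r6 m[φ0→N] = [3366, 4428]
r6 m[φ0→H] = [1269, 1268]
r6 m[φ1→J] = [11584, 14744]
r6 m[φ1→H] = [59, 36]
r6 m[φ2→N] = [211, 106]
r6 m[φ2→B] = [7158, 19170]
r6 m[φ3→A] = [60660, 35172]
r6 m[φ3→H] = [6, 16]
r6 m[φ4→B] = [7, 1]
r6 m[φ5→B] = [5, 4]
r6 m[φ6→J] = [7, 1]
r6 m[N→φ0] = [211, 106]
r6 m[N→φ2] = [3366, 4428]
r6 m[B→φ2] = [35, 4]
r6 m[B→φ4] = [35790, 76680]
r6 m[B→φ5] = [50106, 19170]
r6 m[A→φ3] = [1, 1]
r6 m[J→φ1] = [7, 1]
r6 m[J→φ6] = [11584, 14744]
r6 m[H→φ0] = [354, 576]
r6 m[H→φ1] = [7614, 20288]
r6 m[H→φ3] = [74871, 45648]
r7 m[φ0→N] = [3366, 4428]
r7 m[φ0→H] = [1269, 1268]
r7 m[φ1→J] = [142064, 185146]
r7 m[φ1→H] = [59, 36]
r7 m[φ2→N] = [211, 106]
r7 m[φ2→B] = [25686, 70146]
r7 m[φ3→A] = [739539, 440055]
r7 m[φ3→H] = [6, 16]
r7 m[φ4→B] = [7, 1]
r7 m[φ5→B] = [5, 4]
r7 m[φ6→J] = [7, 1]
r7 m[N→φ0] = [211, 106]
r7 m[N→φ2] = [3366, 4428]
r7 m[B→φ2] = [35, 4]
r7 m[B→φ4] = [35790, 76680]
r7 m[B→φ5] = [50106, 19170]
r7 m[A→φ3] = [1, 1]
r7 m[J→φ1] = [7, 1]
r7 m[J→φ6] = [11584, 14744]
r7 m[H→φ0] = [354, 576]
r7 m[H→φ1] = [7614, 20288]
r7 m[H→φ3] = [74871, 45648]
r8 m[φ0→N] = [3366, 4428]
r8 m[φ0→H] = [1269, 1268]
r8 m[φ1→J] = [142064, 185146]
r8 m[φ1→H] = [59, 36]
r8 m[φ2→N] = [211, 106]
r8 m[φ2→B] = [25686, 70146]
r8 m[φ3→A] = [739539, 440055]
r8 m[φ3→H] = [6, 16]
r8 m[φ4→B] = [7, 1]
r8 m[φ5→B] = [5, 4]
r8 m[φ6→J] = [7, 1]
r8 m[N→φ0] = [211, 106]
r8 m[N→φ2] = [3366, 4428]
r8 m[B→φ2] = [35, 4]
r8 m[B→φ4] = [128430, 280584]
r8 m[B→φ5] = [179802, 70146]
r8 m[A→φ3] = [1, 1]
r8 m[J→φ1] = [7, 1]
r8 m[J→φ6] = [142064, 185146]
r8 m[H→φ0] = [354, 576]
r8 m[H→φ1] = [7614, 20288]
r8 m[H→φ3] = [74871, 45648]
r9 m[φ0→N] = [3366, 4428]
r9 m[φ0→H] = [1269, 1268]
r9 m[φ1→J] = [142064, 185146]
r9 m[φ1→H] = [59, 36]
r9 m[φ2→N] = [211, 106]
r9 m[φ2→B] = [25686, 70146]
r9 m[φ3→A] = [739539, 440055]
r9 m[φ3→H] = [6, 16]
r9 m[φ4→B] = [7, 1]
r9 m[φ5→B] = [5, 4]
r9 m[φ6→J] = [7, 1]
r9 m[N→φ0] = [211, 106]
r9 m[N→φ2] = [3366, 4428]
r9 m[B→φ2] = [35, 4]
r9 m[B→φ4] = [128430, 280584]
r9 m[B→φ5] = [179802, 70146]
r9 m[A→φ3] = [1, 1]
r9 m[J→φ1] = [7, 1]
r9 m[J→φ6] = [142064, 185146]
r9 m[H→φ0] = [354, 576]
r9 m[H→φ1] = [7614, 20288]
r9 m[H→φ3] = [74871, 45648]
fixed point reached at round 9
b[N] = ⊗ incoming = [710226, 469368]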